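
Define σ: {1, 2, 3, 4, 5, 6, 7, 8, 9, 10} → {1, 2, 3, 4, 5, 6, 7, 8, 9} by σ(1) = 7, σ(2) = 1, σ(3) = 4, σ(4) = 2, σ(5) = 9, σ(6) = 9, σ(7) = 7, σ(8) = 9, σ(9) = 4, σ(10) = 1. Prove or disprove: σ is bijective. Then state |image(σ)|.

σ(5) = 9 = σ(6) with 5 ≠ 6, so σ is not injective, hence not bijective.
The image of σ is {1, 2, 4, 7, 9}, which has 5 elements.

5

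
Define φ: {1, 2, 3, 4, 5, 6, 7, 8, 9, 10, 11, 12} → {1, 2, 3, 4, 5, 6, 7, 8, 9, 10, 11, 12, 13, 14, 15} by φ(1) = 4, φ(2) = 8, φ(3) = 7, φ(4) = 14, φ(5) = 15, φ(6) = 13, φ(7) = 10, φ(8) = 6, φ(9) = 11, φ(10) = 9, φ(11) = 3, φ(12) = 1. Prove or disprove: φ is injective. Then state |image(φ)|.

The values φ(1), …, φ(12) are 4, 8, 7, 14, 15, 13, 10, 6, 11, 9, 3, 1 — all distinct.
So φ(a) = φ(b) only when a = b, and φ is injective.
The image of φ is {1, 3, 4, 6, 7, 8, 9, 10, 11, 13, 14, 15}, which has 12 elements.

12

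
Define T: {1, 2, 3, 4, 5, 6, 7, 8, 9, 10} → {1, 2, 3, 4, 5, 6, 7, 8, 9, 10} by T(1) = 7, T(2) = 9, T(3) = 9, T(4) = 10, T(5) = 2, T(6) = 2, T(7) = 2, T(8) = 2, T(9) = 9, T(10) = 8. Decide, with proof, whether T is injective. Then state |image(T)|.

T(2) = 9 = T(3) with 2 ≠ 3, so T is not injective.
The image of T is {2, 7, 8, 9, 10}, which has 5 elements.

5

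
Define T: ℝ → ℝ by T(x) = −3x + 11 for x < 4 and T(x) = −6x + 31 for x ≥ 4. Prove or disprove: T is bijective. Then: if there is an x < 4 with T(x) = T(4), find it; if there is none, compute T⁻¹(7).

Both pieces are strictly decreasing (slopes −3 and −6), so each is injective on its own interval.
The left piece maps (−∞, 4) onto (−1, ∞); the right piece maps [4, ∞) onto (−∞, 7].
These images overlap. In particular T(4) = 7 (right piece), and solving −3x + 11 = 7 on the left piece gives x = 4/3 < 4.
So T(4/3) = T(4) with 4/3 ≠ 4, and T is not injective, hence not bijective. This x = 4/3 is the requested value below 4.

4/3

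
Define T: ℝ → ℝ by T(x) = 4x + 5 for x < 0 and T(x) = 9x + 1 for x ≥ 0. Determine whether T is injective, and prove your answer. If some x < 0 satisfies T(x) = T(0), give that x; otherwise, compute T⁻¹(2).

-1

Both pieces are strictly increasing (slopes 4 and 9), so each is injective on its own interval.
The left piece maps (−∞, 0) onto (−∞, 5); the right piece maps [0, ∞) onto [1, ∞).
These images overlap. In particular T(0) = 1 (right piece), and solving 4x + 5 = 1 on the left piece gives x = −1 < 0.
So T(−1) = T(0) with −1 ≠ 0, and T is not injective. This x = −1 is the requested value below 0.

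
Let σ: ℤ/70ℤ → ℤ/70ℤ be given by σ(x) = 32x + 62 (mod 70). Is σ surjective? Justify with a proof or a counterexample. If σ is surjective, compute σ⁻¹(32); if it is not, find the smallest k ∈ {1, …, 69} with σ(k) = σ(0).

Since gcd(32, 70) = 2, we have 32x ≡ 0 (mod 2) for all x, so σ(x) ≡ 0 (mod 2).
But 1 ≢ 0 (mod 2), so 1 ∈ ℤ/70ℤ has no preimage. Hence σ is not surjective.
Since σ is not surjective, we find the least positive k with σ(k) = σ(0): this means 32k ≡ 0 (mod 70), i.e. 70 ∣ 32k. Since gcd(32, 70) = 2, dividing through by 2 this holds exactly when 35 ∣ 16k, and as gcd(16, 35) = 1, exactly when 35 ∣ k.
The smallest positive such k is 35.

35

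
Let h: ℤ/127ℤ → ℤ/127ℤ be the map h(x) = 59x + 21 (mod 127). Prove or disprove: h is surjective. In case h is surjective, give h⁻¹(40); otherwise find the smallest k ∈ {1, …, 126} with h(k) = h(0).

24

By definition, h is surjective if every y in the codomain equals h(x) for some x in the domain.
Since gcd(59, 127) = 1, 59 is invertible modulo 127. Euclid's algorithm: 127 = 2·59 + 9, 59 = 6·9 + 5, 9 = 1·5 + 4, 5 = 1·4 + 1; back-substituting gives 1 = 28·59 − 13·127, so 59⁻¹ ≡ 28 (mod 127).
For any y ∈ ℤ/127ℤ, x = 28(y − 21) mod 127 satisfies h(x) = 59·28(y − 21) + 21 ≡ y (since 59·28 ≡ 1 mod 127). So every y has a preimage.
So h is surjective.
Since h is surjective, we find h⁻¹(40): we need 59x ≡ 40 − 21 ≡ 19 (mod 127). Using 59⁻¹ = 28: x ≡ 28·19 = 532 = 4·127 + 24, so x = 24.
Check: h(24) = 59·24 + 21 = 1437 = 11·127 + 40 ≡ 40 (mod 127).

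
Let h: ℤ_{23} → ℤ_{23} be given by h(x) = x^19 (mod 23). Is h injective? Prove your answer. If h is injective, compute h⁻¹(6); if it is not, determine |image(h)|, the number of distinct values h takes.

Since 23 is prime, the nonzero elements of ℤ_{23} form a cyclic group of order 22.
As gcd(19, 22) = 1, raising to the 19th power is a bijection on this group: if u^19 ≡ v^19 then (uv^{−1})^19 = 1, and the only element of order dividing gcd(19, 22) = 1 is 1, so u = v.
With h(0) = 0 this makes h injective on all of ℤ_{23}, hence bijective (finite equal-size domain and codomain). In particular h is injective.
Since h is injective, we find the preimage of 6. The inverse of x ↦ x^19 on (ℤ_{23})^× is x ↦ x^7, because 19·7 = 133 = 6·22 + 1 ≡ 1 (mod 22) and x^{22} = 1 for x ≠ 0 (Fermat). So h⁻¹(6) = 6^7 mod 23.
Repeated squaring mod 23: 6^1 ≡ 6, 6^2 ≡ 6² = 36 ≡ 13, 6^4 ≡ 13² = 169 ≡ 8. Since 7 = 4 + 2 + 1, 6^7 ≡ 8·13·6: 8·13 = 104 ≡ 12, then 12·6 = 72 ≡ 3. So 6^7 ≡ 3 (mod 23).
Hence h⁻¹(6) = 3.

3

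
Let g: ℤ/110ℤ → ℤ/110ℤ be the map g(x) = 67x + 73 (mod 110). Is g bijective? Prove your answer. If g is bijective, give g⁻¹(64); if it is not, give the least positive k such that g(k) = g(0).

13

Suppose g(a) = g(b) in ℤ/110ℤ. Then 67a + 73 ≡ 67b + 73 (mod 110), hence 67(a − b) ≡ 0 (mod 110).
Since gcd(67, 110) = 1, 67 is invertible modulo 110, so a − b ≡ 0 (mod 110), i.e. a = b.
We now compute 67⁻¹ mod 110 explicitly. Euclid's algorithm: 110 = 1·67 + 43, 67 = 1·43 + 24, 43 = 1·24 + 19, 24 = 1·19 + 5, 19 = 3·5 + 4, 5 = 1·4 + 1; back-substituting gives 1 = 23·67 − 14·110, so 67⁻¹ ≡ 23 (mod 110).
For any y ∈ ℤ/110ℤ, x = 23(y − 73) mod 110 satisfies g(x) = 67·23(y − 73) + 73 ≡ y (since 67·23 ≡ 1 mod 110). So every y has a preimage.
Hence g is bijective.
Since g is bijective, we find g⁻¹(64): we need 67x ≡ 64 − 73 ≡ 101 (mod 110). Using 67⁻¹ = 23: x ≡ 23·101 = 2323 = 21·110 + 13, so x = 13.
Check: g(13) = 67·13 + 73 = 944 = 8·110 + 64 ≡ 64 (mod 110).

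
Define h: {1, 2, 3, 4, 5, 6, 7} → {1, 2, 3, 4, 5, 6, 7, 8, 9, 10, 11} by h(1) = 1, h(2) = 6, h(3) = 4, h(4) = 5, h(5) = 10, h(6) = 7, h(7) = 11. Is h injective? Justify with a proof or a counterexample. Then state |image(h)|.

7

The values h(1), …, h(7) are 1, 6, 4, 5, 10, 7, 11 — all distinct.
So h(s) = h(t) only when s = t, and h is injective.
The image of h is {1, 4, 5, 6, 7, 10, 11}, which has 7 elements.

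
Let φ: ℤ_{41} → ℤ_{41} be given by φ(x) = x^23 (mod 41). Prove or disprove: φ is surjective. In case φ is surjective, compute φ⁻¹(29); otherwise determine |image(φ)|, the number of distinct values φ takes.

Since 41 is prime, the nonzero elements of ℤ_{41} form a cyclic group of order 40.
As gcd(23, 40) = 1, raising to the 23rd power is a bijection on this group: if u^23 ≡ v^23 then (uv^{−1})^23 = 1, and the only element of order dividing gcd(23, 40) = 1 is 1, so u = v.
With φ(0) = 0 this makes φ injective on all of ℤ_{41}, hence bijective (finite equal-size domain and codomain). In particular φ is surjective.
Since φ is surjective, we find the preimage of 29. The inverse of x ↦ x^23 on (ℤ_{41})^× is x ↦ x^7, because 23·7 = 161 = 4·40 + 1 ≡ 1 (mod 40) and x^{40} = 1 for x ≠ 0 (Fermat). So φ⁻¹(29) = 29^7 mod 41.
Repeated squaring mod 41: 29^1 ≡ 29, 29^2 ≡ 29² = 841 ≡ 21, 29^4 ≡ 21² = 441 ≡ 31. Since 7 = 4 + 2 + 1, 29^7 ≡ 31·21·29: 31·21 = 651 ≡ 36, then 36·29 = 1044 ≡ 19. So 29^7 ≡ 19 (mod 41).
Hence φ⁻¹(29) = 19.

19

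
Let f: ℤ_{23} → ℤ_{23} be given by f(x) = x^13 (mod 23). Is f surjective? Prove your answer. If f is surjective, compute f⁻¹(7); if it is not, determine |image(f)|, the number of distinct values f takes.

Since 23 is prime, the nonzero elements of ℤ_{23} form a cyclic group of order 22.
As gcd(13, 22) = 1, raising to the 13th power is a bijection on this group: if x_1^13 ≡ x_2^13 then (x_1x_2^{−1})^13 = 1, and the only element of order dividing gcd(13, 22) = 1 is 1, so x_1 = x_2.
With f(0) = 0 this makes f injective on all of ℤ_{23}, hence bijective (finite equal-size domain and codomain). In particular f is surjective.
Since f is surjective, we find the preimage of 7. The inverse of x ↦ x^13 on (ℤ_{23})^× is x ↦ x^17, because 13·17 = 221 = 10·22 + 1 ≡ 1 (mod 22) and x^{22} = 1 for x ≠ 0 (Fermat). So f⁻¹(7) = 7^17 mod 23.
Repeated squaring mod 23: 7^1 ≡ 7, 7^2 ≡ 7² = 49 ≡ 3, 7^4 ≡ 3² = 9, 7^8 ≡ 9² = 81 ≡ 12, 7^16 ≡ 12² = 144 ≡ 6. Since 17 = 16 + 1, 7^17 ≡ 6·7: 6·7 = 42 ≡ 19. So 7^17 ≡ 19 (mod 23).
Hence f⁻¹(7) = 19.

19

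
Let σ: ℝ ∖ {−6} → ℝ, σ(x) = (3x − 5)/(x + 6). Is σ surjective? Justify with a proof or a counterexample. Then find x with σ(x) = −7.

If σ(x) = 3, cross-multiplying gives 1(3x − 5) = 3(x + 6), which simplifies to −5 = 18 — false.  So 3 has no preimage and σ is not surjective.
Solving σ(x) = −7: cross-multiplying gives 3x − 5 = −7(x + 6), which rearranges to 10x = −37, so x = −37/10.

-37/10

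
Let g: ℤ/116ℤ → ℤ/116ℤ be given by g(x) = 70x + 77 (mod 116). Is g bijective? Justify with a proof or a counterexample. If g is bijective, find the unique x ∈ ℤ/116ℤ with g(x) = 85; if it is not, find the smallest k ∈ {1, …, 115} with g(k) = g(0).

We have gcd(70, 116) = 2 > 1. Taking x_1 = 0 and x_2 = 58: g(0) = 77 and g(58) = 70·58 + 77 = 4137 ≡ 77 (mod 116).
So g(0) = g(58) while 0 ≠ 58, so g is not injective, hence not bijective.
Since g is not bijective, we find the least positive k with g(k) = g(0): this means 70k ≡ 0 (mod 116), i.e. 116 ∣ 70k. Since gcd(70, 116) = 2, dividing through by 2 this holds exactly when 58 ∣ 35k, and as gcd(35, 58) = 1, exactly when 58 ∣ k.
The smallest positive such k is 58.

58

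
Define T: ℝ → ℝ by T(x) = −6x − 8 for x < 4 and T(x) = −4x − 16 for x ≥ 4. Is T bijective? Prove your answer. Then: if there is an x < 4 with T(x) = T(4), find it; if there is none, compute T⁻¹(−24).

Both pieces are strictly decreasing (slopes −6 and −4), so each is injective on its own interval.
The left piece maps (−∞, 4) onto (−32, ∞); the right piece maps [4, ∞) onto (−∞, −32].
Since −32 = −32, the images partition ℝ: T is injective and surjective, hence bijective.
Because the two images are disjoint, no x < 4 has T(x) = T(4), so we compute T⁻¹(−24): −24 lies in (−32, ∞), so solve −6x − 8 = −24: x = (−24 + 8)/(−6) = 8/3.

8/3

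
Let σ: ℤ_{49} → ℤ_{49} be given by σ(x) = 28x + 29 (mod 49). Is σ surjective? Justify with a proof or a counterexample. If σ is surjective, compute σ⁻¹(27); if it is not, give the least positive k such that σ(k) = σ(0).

Since gcd(28, 49) = 7, we have 28x ≡ 0 (mod 7) for all x, so σ(x) ≡ 1 (mod 7).
But 0 ≢ 1 (mod 7), so 0 ∈ ℤ_{49} has no preimage. Hence σ is not surjective.
Since σ is not surjective, we find the least positive k with σ(k) = σ(0): this means 28k ≡ 0 (mod 49), i.e. 49 ∣ 28k. Since gcd(28, 49) = 7, dividing through by 7 this holds exactly when 7 ∣ 4k, and as gcd(4, 7) = 1, exactly when 7 ∣ k.
The smallest positive such k is 7.

7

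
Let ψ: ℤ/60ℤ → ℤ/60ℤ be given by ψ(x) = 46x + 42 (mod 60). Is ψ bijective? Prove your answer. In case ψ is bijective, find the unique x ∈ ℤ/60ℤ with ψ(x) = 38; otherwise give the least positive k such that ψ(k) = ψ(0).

We have gcd(46, 60) = 2 > 1. Taking a = 0 and b = 30: ψ(0) = 42 and ψ(30) = 46·30 + 42 = 1422 ≡ 42 (mod 60).
So ψ(0) = ψ(30) while 0 ≠ 30, thus ψ is not injective, hence not bijective.
Since ψ is not bijective, we find the least positive k with ψ(k) = ψ(0): this means 46k ≡ 0 (mod 60), i.e. 60 ∣ 46k. Since gcd(46, 60) = 2, dividing through by 2 this holds exactly when 30 ∣ 23k, and as gcd(23, 30) = 1, exactly when 30 ∣ k.
The smallest positive such k is 30.

30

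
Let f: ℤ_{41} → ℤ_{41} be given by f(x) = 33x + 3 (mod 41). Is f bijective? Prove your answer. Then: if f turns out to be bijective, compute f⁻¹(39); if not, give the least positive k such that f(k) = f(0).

If f(x_1) = f(x_2), then 33x_1 ≡ 33x_2 (mod 41). Because gcd(33, 41) = 1, we may cancel 33 to get x_1 ≡ x_2 (mod 41).
We now compute 33⁻¹ mod 41 explicitly. Euclid's algorithm: 41 = 1·33 + 8, 33 = 4·8 + 1; back-substituting gives 1 = 5·33 − 4·41, so 33⁻¹ ≡ 5 (mod 41).
Then y ↦ 5(y − 3) is a two-sided inverse to f, so every y ∈ ℤ_{41} has a preimage.
Thus f is bijective.
Since f is bijective, we compute f⁻¹(39): solve 33x + 3 ≡ 39 (mod 41), i.e. 33x ≡ 36 (mod 41).
Multiplying by 33⁻¹ = 5 gives x ≡ 5·36 = 180 = 4·41 + 16 ≡ 16 (mod 41).
Check: f(16) = 33·16 + 3 = 531 = 12·41 + 39 ≡ 39 (mod 41).

16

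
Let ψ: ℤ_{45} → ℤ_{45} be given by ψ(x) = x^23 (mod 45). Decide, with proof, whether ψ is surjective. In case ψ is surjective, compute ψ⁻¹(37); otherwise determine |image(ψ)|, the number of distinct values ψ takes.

35

ψ(0) = 0^23 = 0.
ψ(15): Repeated squaring mod 45: 15^1 ≡ 15, 15^2 ≡ 15² = 225 ≡ 0, 15^4 ≡ 0² = 0, 15^8 ≡ 0² = 0, 15^16 ≡ 0² = 0. Since 23 = 16 + 4 + 2 + 1, 15^23 ≡ 0·0·0·15: 0·0 = 0, then 0·0 = 0, then 0·15 = 0. So 15^23 ≡ 0 (mod 45).
So ψ(0) = ψ(15) = 0 while 0 ≠ 15, therefore ψ is not injective.
A non-injective map from the 45-element set ℤ_{45} to itself takes at most 44 distinct values, so it cannot be surjective. So ψ is not surjective.
Since ψ is not surjective, we determine |image(ψ)|. Computing x^23 mod 45 for each x (by repeated squaring, reducing mod 45 at every step), the values ψ(0), ψ(1), …, ψ(44) are: 0, 1, 23, 27, 34, 20, 36, 13, 17, 9, 10, 41, 18, 7, 29, 0, 31, 8, 27, 19, 5, 36, 43, 2, 9, 40, 26, 18, 37, 14, 0, 16, 38, 27, 4, 35, 36, 28, 32, 9, 25, 11, 18, 22, 44.
The distinct values are {0, 1, 2, 4, 5, 7, 8, 9, 10, 11, 13, 14, 16, 17, 18, 19, 20, 22, 23, 25, 26, 27, 28, 29, 31, 32, 34, 35, 36, 37, 38, 40, 41, 43, 44}; there are 35 of them.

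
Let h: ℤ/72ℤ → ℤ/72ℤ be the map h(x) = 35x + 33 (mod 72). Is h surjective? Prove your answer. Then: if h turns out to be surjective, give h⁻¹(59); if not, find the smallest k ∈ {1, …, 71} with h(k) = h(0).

46

By definition, h is surjective if every y in the codomain equals h(x) for some x in the domain.
Since gcd(35, 72) = 1, 35 is invertible modulo 72. Euclid's algorithm: 72 = 2·35 + 2, 35 = 17·2 + 1; back-substituting gives 1 = 35·35 − 17·72, so 35⁻¹ ≡ 35 (mod 72).
Then y ↦ 35(y − 33) is a two-sided inverse to h, so every y ∈ ℤ/72ℤ has a preimage.
Hence h is surjective.
Since h is surjective, we compute h⁻¹(59): solve 35x + 33 ≡ 59 (mod 72), i.e. 35x ≡ 26 (mod 72).
Multiplying by 35⁻¹ = 35 gives x ≡ 35·26 = 910 = 12·72 + 46 ≡ 46 (mod 72).
Check: h(46) = 35·46 + 33 = 1643 = 22·72 + 59 ≡ 59 (mod 72).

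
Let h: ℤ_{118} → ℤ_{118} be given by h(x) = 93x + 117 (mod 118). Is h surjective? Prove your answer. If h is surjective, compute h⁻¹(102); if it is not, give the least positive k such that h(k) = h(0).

95

By definition, surjectivity means every element of the codomain has a preimage under h.
Since gcd(93, 118) = 1, 93 is invertible modulo 118. Euclid's algorithm: 118 = 1·93 + 25, 93 = 3·25 + 18, 25 = 1·18 + 7, 18 = 2·7 + 4, 7 = 1·4 + 3, 4 = 1·3 + 1; back-substituting gives 1 = 33·93 − 26·118, so 93⁻¹ ≡ 33 (mod 118).
Then y ↦ 33(y − 117) is a two-sided inverse to h, so every y ∈ ℤ_{118} has a preimage.
Therefore h is surjective.
Since h is surjective, we find h⁻¹(102): we need 93x ≡ 102 − 117 ≡ 103 (mod 118). Using 93⁻¹ = 33: x ≡ 33·103 = 3399 = 28·118 + 95, so x = 95.
Check: h(95) = 93·95 + 117 = 8952 = 75·118 + 102 ≡ 102 (mod 118).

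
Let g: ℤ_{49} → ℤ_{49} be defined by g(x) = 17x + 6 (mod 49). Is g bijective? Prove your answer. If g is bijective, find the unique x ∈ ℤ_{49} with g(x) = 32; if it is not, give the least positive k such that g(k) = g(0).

Suppose g(x_1) = g(x_2) in ℤ_{49}. Then 17x_1 + 6 ≡ 17x_2 + 6 (mod 49), therefore 17(x_1 − x_2) ≡ 0 (mod 49).
Since gcd(17, 49) = 1, 17 is invertible modulo 49, hence x_1 − x_2 ≡ 0 (mod 49), i.e. x_1 = x_2.
We now compute 17⁻¹ mod 49 explicitly. Euclid's algorithm: 49 = 2·17 + 15, 17 = 1·15 + 2, 15 = 7·2 + 1; back-substituting gives 1 = 26·17 − 9·49, so 17⁻¹ ≡ 26 (mod 49).
For any y ∈ ℤ_{49}, x = 26(y − 6) mod 49 satisfies g(x) = 17·26(y − 6) + 6 ≡ y (since 17·26 ≡ 1 mod 49). So every y has a preimage.
Therefore g is bijective.
Since g is bijective, we compute g⁻¹(32): solve 17x + 6 ≡ 32 (mod 49), i.e. 17x ≡ 26 (mod 49).
Multiplying by 17⁻¹ = 26 gives x ≡ 26·26 = 676 = 13·49 + 39 ≡ 39 (mod 49).
Check: g(39) = 17·39 + 6 = 669 = 13·49 + 32 ≡ 32 (mod 49).

39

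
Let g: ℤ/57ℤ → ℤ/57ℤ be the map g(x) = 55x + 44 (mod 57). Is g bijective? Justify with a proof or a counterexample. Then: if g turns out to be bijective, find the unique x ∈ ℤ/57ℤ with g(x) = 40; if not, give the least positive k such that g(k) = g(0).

2

Suppose g(a) = g(b) in ℤ/57ℤ. Then 55a + 44 ≡ 55b + 44 (mod 57), thus 55(a − b) ≡ 0 (mod 57).
Since gcd(55, 57) = 1, 55 is invertible modulo 57, so a − b ≡ 0 (mod 57), i.e. a = b.
We now compute 55⁻¹ mod 57 explicitly. Euclid's algorithm: 57 = 1·55 + 2, 55 = 27·2 + 1; back-substituting gives 1 = 28·55 − 27·57, so 55⁻¹ ≡ 28 (mod 57).
Then y ↦ 28(y − 44) is a two-sided inverse to g, so every y ∈ ℤ/57ℤ has a preimage.
Therefore g is bijective.
Since g is bijective, we compute g⁻¹(40): solve 55x + 44 ≡ 40 (mod 57), i.e. 55x ≡ 53 (mod 57).
Multiplying by 55⁻¹ = 28 gives x ≡ 28·53 = 1484 = 26·57 + 2 ≡ 2 (mod 57).
Check: g(2) = 55·2 + 44 = 154 = 2·57 + 40 ≡ 40 (mod 57).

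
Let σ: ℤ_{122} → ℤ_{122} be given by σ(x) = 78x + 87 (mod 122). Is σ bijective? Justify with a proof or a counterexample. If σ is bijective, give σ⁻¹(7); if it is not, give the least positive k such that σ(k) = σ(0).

We have gcd(78, 122) = 2 > 1. Taking u = 0 and v = 61: σ(0) = 87 and σ(61) = 78·61 + 87 = 4845 ≡ 87 (mod 122).
So σ(0) = σ(61) while 0 ≠ 61, thus σ is not injective, hence not bijective.
Since σ is not bijective, we find the least positive k with σ(k) = σ(0): this means 78k ≡ 0 (mod 122), i.e. 122 ∣ 78k. Since gcd(78, 122) = 2, dividing through by 2 this holds exactly when 61 ∣ 39k, and as gcd(39, 61) = 1, exactly when 61 ∣ k.
The smallest positive such k is 61.

61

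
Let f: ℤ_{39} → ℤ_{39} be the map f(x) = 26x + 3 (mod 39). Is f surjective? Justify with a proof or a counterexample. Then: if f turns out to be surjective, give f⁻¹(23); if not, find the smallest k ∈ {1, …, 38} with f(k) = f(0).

3

Recall that surjectivity means every element of the codomain has a preimage under f.
Since gcd(26, 39) = 13, we have 26x ≡ 0 (mod 13) for all x, so f(x) ≡ 3 (mod 13).
But 0 ≢ 3 (mod 13), so 0 ∈ ℤ_{39} has no preimage. Thus f is not surjective.
Since f is not surjective, we find the least positive k with f(k) = f(0): this means 26k ≡ 0 (mod 39), i.e. 39 ∣ 26k. Since gcd(26, 39) = 13, dividing through by 13 this holds exactly when 3 ∣ 2k, and as gcd(2, 3) = 1, exactly when 3 ∣ k.
The smallest positive such k is 3.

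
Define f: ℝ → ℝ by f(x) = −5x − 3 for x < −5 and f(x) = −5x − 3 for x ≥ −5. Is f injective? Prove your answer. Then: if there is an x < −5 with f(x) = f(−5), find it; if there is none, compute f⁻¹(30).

-33/5

Both pieces are strictly decreasing (slopes −5 and −5), so each is injective on its own interval.
The left piece maps (−∞, −5) onto (22, ∞); the right piece maps [−5, ∞) onto (−∞, 22].
These images are disjoint, so no value is attained by both pieces. Hence f is injective.
Because the two images are disjoint, no x < −5 has f(x) = f(−5), so we compute f⁻¹(30): 30 lies in (22, ∞), so solve −5x − 3 = 30: x = (30 + 3)/(−5) = −33/5.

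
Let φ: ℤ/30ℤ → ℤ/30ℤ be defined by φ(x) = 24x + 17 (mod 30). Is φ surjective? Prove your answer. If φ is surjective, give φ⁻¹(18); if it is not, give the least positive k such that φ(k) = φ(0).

Recall: surjectivity means every element of the codomain has a preimage under φ.
Since gcd(24, 30) = 6, we have 24x ≡ 0 (mod 6) for all x, so φ(x) ≡ 5 (mod 6).
But 0 ≢ 5 (mod 6), so 0 ∈ ℤ/30ℤ has no preimage. So φ is not surjective.
Since φ is not surjective, we find the least positive k with φ(k) = φ(0): this means 24k ≡ 0 (mod 30), i.e. 30 ∣ 24k. Since gcd(24, 30) = 6, dividing through by 6 this holds exactly when 5 ∣ 4k, and as gcd(4, 5) = 1, exactly when 5 ∣ k.
The smallest positive such k is 5.

5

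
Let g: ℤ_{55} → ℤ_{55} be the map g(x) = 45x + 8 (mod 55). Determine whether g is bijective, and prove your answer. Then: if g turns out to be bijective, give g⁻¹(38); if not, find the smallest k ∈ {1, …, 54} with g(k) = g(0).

Recall: injectivity means: for all u, v in the domain, g(u) = g(v) implies u = v.
We have gcd(45, 55) = 5 > 1. Taking u = 0 and v = 11: g(0) = 8 and g(11) = 45·11 + 8 = 503 ≡ 8 (mod 55).
So g(0) = g(11) while 0 ≠ 11, hence g is not injective, hence not bijective.
Since g is not bijective, we find the least positive k with g(k) = g(0): this means 45k ≡ 0 (mod 55), i.e. 55 ∣ 45k. Since gcd(45, 55) = 5, dividing through by 5 this holds exactly when 11 ∣ 9k, and as gcd(9, 11) = 1, exactly when 11 ∣ k.
The smallest positive such k is 11.

11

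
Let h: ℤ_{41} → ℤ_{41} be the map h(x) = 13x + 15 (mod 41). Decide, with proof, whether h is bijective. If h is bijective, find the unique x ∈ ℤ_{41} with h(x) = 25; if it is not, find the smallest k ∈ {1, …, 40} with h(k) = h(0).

26

Recall that h is injective if h(x_1) = h(x_2) implies x_1 = x_2.
Suppose h(x_1) = h(x_2) in ℤ_{41}. Then 13x_1 + 15 ≡ 13x_2 + 15 (mod 41), hence 13(x_1 − x_2) ≡ 0 (mod 41).
Since gcd(13, 41) = 1, 13 is invertible modulo 41, hence x_1 − x_2 ≡ 0 (mod 41), i.e. x_1 = x_2.
We now compute 13⁻¹ mod 41 explicitly. Euclid's algorithm: 41 = 3·13 + 2, 13 = 6·2 + 1; back-substituting gives 1 = 19·13 − 6·41, so 13⁻¹ ≡ 19 (mod 41).
Then y ↦ 19(y − 15) is a two-sided inverse to h, so every y ∈ ℤ_{41} has a preimage.
So h is bijective.
Since h is bijective, we find h⁻¹(25): we need 13x ≡ 25 − 15 ≡ 10 (mod 41). Using 13⁻¹ = 19: x ≡ 19·10 = 190 = 4·41 + 26, so x = 26.
Check: h(26) = 13·26 + 15 = 353 = 8·41 + 25 ≡ 25 (mod 41).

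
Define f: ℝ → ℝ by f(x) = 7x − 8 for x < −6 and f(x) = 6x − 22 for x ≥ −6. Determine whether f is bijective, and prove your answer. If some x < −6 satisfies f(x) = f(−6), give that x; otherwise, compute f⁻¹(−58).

Both pieces are strictly increasing (slopes 7 and 6), so each is injective on its own interval.
The left piece maps (−∞, −6) onto (−∞, −50); the right piece maps [−6, ∞) onto [−58, ∞).
These images overlap. In particular f(−6) = −58 (right piece), and solving 7x − 8 = −58 on the left piece gives x = −50/7 < −6.
So f(−50/7) = f(−6) with −50/7 ≠ −6, and f is not injective, hence not bijective. This x = −50/7 is the requested value below −6.

-50/7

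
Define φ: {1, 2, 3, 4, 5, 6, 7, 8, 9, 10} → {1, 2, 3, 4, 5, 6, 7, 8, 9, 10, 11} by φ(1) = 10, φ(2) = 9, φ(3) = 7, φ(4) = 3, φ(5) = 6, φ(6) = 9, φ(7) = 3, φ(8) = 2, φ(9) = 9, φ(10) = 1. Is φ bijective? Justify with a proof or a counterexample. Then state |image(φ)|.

φ(2) = 9 = φ(6) with 2 ≠ 6, so φ is not injective, hence not bijective.
The image of φ is {1, 2, 3, 6, 7, 9, 10}, which has 7 elements.

7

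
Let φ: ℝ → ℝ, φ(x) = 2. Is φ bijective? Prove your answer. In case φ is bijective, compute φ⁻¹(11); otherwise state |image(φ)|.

1

φ(0) = 2 = φ(1) with 0 ≠ 1, so φ is not injective, hence not bijective.
Since φ is not bijective, we state |image(φ)|: the image of φ is {2}, which has 1 element.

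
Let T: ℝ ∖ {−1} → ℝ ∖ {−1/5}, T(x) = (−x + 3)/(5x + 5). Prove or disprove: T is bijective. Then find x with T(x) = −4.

-23/19

Suppose T(u) = T(v). Cross-multiplying: (−u + 3)(5v + 5) = (−v + 3)(5u + 5).
Expanding both sides and cancelling the symmetric terms leaves −20·(u − v) = 0. Since −20 ≠ 0, u = v. Therefore T is injective.
For any y ≠ −1/5, solving y(5x + 5) = −x + 3 for x gives a well-defined x ≠ −1. So T is surjective.
Hence T is bijective.
Solving T(x) = −4: cross-multiplying gives −x + 3 = −4(5x + 5), which rearranges to 19x = −23, so x = −23/19.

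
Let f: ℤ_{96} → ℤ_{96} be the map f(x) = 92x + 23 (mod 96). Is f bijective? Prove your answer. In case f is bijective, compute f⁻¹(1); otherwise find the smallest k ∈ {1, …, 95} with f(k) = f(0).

We have gcd(92, 96) = 4 > 1. Taking s = 0 and t = 24: f(0) = 23 and f(24) = 92·24 + 23 = 2231 ≡ 23 (mod 96).
So f(0) = f(24) while 0 ≠ 24, thus f is not injective, hence not bijective.
Since f is not bijective, we find the least positive k with f(k) = f(0): this means 92k ≡ 0 (mod 96), i.e. 96 ∣ 92k. Since gcd(92, 96) = 4, dividing through by 4 this holds exactly when 24 ∣ 23k, and as gcd(23, 24) = 1, exactly when 24 ∣ k.
The smallest positive such k is 24.

24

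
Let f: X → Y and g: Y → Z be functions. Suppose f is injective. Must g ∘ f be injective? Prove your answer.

No. Take X = Y = Z = {0, 1}, f = identity (injective), and g(x) = 0 for every x.
Then (g ∘ f)(0) = 0 = (g ∘ f)(1) with 0 ≠ 1, so g ∘ f is not injective.

not injective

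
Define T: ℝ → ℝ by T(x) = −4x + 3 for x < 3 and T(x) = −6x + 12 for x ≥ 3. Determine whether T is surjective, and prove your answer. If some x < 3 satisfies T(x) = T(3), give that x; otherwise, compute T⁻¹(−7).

9/4

Both pieces are strictly decreasing (slopes −4 and −6), so each is injective on its own interval.
The left piece maps (−∞, 3) onto (−9, ∞); the right piece maps [3, ∞) onto (−∞, −6].
The union (−9, ∞) ∪ (−∞, −6] covers ℝ, so T is surjective.
For the follow-up: the images overlap, so an x < 3 with T(x) = T(3) exists. T(3) = −6; solving −4x + 3 = −6 for x < 3 gives x = (−6 − 3)/(−4) = 9/4.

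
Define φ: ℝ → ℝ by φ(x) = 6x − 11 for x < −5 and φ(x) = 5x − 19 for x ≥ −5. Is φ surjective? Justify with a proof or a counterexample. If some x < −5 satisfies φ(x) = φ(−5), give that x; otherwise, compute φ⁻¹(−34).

Both pieces are strictly increasing (slopes 6 and 5), so each is injective on its own interval.
The left piece maps (−∞, −5) onto (−∞, −41); the right piece maps [−5, ∞) onto [−44, ∞).
The union (−∞, −41) ∪ [−44, ∞) covers ℝ, so φ is surjective.
For the follow-up: the images overlap, so an x < −5 with φ(x) = φ(−5) exists. φ(−5) = −44; solving 6x − 11 = −44 for x < −5 gives x = (−44 + 11)/6 = −11/2.

-11/2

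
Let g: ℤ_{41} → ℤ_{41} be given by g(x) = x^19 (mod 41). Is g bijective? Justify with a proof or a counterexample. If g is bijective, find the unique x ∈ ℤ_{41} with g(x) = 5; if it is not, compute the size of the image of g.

33

Since 41 is prime, the nonzero elements of ℤ_{41} form a cyclic group of order 40.
As gcd(19, 40) = 1, raising to the 19th power is a bijection on this group: if a^19 ≡ b^19 then (ab^{−1})^19 = 1, and the only element of order dividing gcd(19, 40) = 1 is 1, so a = b.
With g(0) = 0 this makes g injective on all of ℤ_{41}, hence bijective (finite equal-size domain and codomain). In particular g is bijective.
Since g is bijective, we find the preimage of 5. The inverse of x ↦ x^19 on (ℤ_{41})^× is x ↦ x^19, because 19·19 = 361 = 9·40 + 1 ≡ 1 (mod 40) and x^{40} = 1 for x ≠ 0 (Fermat). So g⁻¹(5) = 5^19 mod 41.
Repeated squaring mod 41: 5^1 ≡ 5, 5^2 ≡ 5² = 25, 5^4 ≡ 25² = 625 ≡ 10, 5^8 ≡ 10² = 100 ≡ 18, 5^16 ≡ 18² = 324 ≡ 37. Since 19 = 16 + 2 + 1, 5^19 ≡ 37·25·5: 37·25 = 925 ≡ 23, then 23·5 = 115 ≡ 33. So 5^19 ≡ 33 (mod 41).
Hence g⁻¹(5) = 33.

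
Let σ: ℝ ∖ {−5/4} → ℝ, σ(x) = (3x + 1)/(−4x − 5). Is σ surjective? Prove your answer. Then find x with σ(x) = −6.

-29/21

If σ(x) = −3/4, cross-multiplying gives −4(3x + 1) = 3(−4x − 5), which simplifies to −4 = −15 — false.  So −3/4 has no preimage and σ is not surjective.
Solving σ(x) = −6: cross-multiplying gives 3x + 1 = −6(−4x − 5), which rearranges to −21x = 29, so x = −29/21.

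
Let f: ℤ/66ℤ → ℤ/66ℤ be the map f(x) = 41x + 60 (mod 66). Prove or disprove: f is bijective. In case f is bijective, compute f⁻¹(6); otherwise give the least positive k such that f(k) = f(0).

Suppose f(u) = f(v) in ℤ/66ℤ. Then 41u + 60 ≡ 41v + 60 (mod 66), so 41(u − v) ≡ 0 (mod 66).
Since gcd(41, 66) = 1, 41 is invertible modulo 66, therefore u − v ≡ 0 (mod 66), i.e. u = v.
We now compute 41⁻¹ mod 66 explicitly. Euclid's algorithm: 66 = 1·41 + 25, 41 = 1·25 + 16, 25 = 1·16 + 9, 16 = 1·9 + 7, 9 = 1·7 + 2, 7 = 3·2 + 1; back-substituting gives 1 = 29·41 − 18·66, so 41⁻¹ ≡ 29 (mod 66).
For any y ∈ ℤ/66ℤ, x = 29(y − 60) mod 66 satisfies f(x) = 41·29(y − 60) + 60 ≡ y (since 41·29 ≡ 1 mod 66). So every y has a preimage.
Therefore f is bijective.
Since f is bijective, we compute f⁻¹(6): solve 41x + 60 ≡ 6 (mod 66), i.e. 41x ≡ 12 (mod 66).
Multiplying by 41⁻¹ = 29 gives x ≡ 29·12 = 348 = 5·66 + 18 ≡ 18 (mod 66).
Check: f(18) = 41·18 + 60 = 798 = 12·66 + 6 ≡ 6 (mod 66).

18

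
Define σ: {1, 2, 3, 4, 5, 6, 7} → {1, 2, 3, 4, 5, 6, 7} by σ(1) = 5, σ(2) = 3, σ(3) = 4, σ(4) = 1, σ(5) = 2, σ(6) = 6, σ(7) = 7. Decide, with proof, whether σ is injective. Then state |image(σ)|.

The values σ(1), …, σ(7) are 5, 3, 4, 1, 2, 6, 7 — all distinct.
So σ(u) = σ(v) only when u = v, and σ is injective.
The image of σ is {1, 2, 3, 4, 5, 6, 7}, which has 7 elements.

7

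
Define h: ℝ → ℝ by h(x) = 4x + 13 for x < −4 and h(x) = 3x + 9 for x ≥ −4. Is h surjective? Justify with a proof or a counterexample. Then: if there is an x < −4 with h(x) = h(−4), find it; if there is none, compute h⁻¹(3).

-2

Both pieces are strictly increasing (slopes 4 and 3), so each is injective on its own interval.
The left piece maps (−∞, −4) onto (−∞, −3); the right piece maps [−4, ∞) onto [−3, ∞).
These images together cover ℝ, so h is surjective.
Because the two images are disjoint, no x < −4 has h(x) = h(−4), so we compute h⁻¹(3): 3 lies in [−3, ∞), so solve 3x + 9 = 3: x = (3 − 9)/3 = −2.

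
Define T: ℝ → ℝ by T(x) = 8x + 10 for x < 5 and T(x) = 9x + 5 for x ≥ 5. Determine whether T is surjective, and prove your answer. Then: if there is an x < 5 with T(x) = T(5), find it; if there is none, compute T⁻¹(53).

16/3

Both pieces are strictly increasing (slopes 8 and 9), so each is injective on its own interval.
The left piece maps (−∞, 5) onto (−∞, 50); the right piece maps [5, ∞) onto [50, ∞).
These images together cover ℝ, so T is surjective.
Because the two images are disjoint, no x < 5 has T(x) = T(5), so we compute T⁻¹(53): 53 lies in [50, ∞), so solve 9x + 5 = 53: x = (53 − 5)/9 = 16/3.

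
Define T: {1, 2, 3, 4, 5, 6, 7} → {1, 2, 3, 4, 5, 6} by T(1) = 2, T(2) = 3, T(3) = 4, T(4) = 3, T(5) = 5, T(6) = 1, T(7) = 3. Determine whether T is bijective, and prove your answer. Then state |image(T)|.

5

T(2) = 3 = T(4) with 2 ≠ 4, so T is not injective, hence not bijective.
The image of T is {1, 2, 3, 4, 5}, which has 5 elements.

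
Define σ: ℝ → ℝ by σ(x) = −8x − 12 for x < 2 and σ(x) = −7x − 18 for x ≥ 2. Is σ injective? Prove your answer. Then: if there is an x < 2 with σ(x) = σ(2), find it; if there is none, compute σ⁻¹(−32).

Both pieces are strictly decreasing (slopes −8 and −7), so each is injective on its own interval.
The left piece maps (−∞, 2) onto (−28, ∞); the right piece maps [2, ∞) onto (−∞, −32].
These images are disjoint, so no value is attained by both pieces. So σ is injective.
Because the two images are disjoint, no x < 2 has σ(x) = σ(2), so we compute σ⁻¹(−32): −32 lies in (−∞, −32], so solve −7x − 18 = −32: x = (−32 + 18)/(−7) = 2.

2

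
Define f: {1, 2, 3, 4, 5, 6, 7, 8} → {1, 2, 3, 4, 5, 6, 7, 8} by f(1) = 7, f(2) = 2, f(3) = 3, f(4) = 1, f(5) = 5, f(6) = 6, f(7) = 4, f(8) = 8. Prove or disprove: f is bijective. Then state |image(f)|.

The values 7, 2, 3, 1, 5, 6, 4, 8 are a permutation of {1, 2, 3, 4, 5, 6, 7, 8}: each element appears exactly once.
So f is injective and surjective, hence bijective.
The image of f is {1, 2, 3, 4, 5, 6, 7, 8}, which has 8 elements.

8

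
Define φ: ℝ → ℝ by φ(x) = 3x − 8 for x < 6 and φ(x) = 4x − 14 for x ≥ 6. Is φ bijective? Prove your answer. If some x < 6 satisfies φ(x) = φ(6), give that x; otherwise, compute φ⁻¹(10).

Both pieces are strictly increasing (slopes 3 and 4), so each is injective on its own interval.
The left piece maps (−∞, 6) onto (−∞, 10); the right piece maps [6, ∞) onto [10, ∞).
Since 10 = 10, the images partition ℝ: φ is injective and surjective, hence bijective.
Because the two images are disjoint, no x < 6 has φ(x) = φ(6), so we compute φ⁻¹(10): 10 lies in [10, ∞), so solve 4x − 14 = 10: x = (10 + 14)/4 = 6.

6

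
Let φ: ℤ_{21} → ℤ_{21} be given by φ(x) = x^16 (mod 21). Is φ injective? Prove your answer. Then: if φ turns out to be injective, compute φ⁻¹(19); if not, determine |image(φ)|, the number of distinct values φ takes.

8

φ(2): Repeated squaring mod 21: 2^1 ≡ 2, 2^2 ≡ 2² = 4, 2^4 ≡ 4² = 16, 2^8 ≡ 16² = 256 ≡ 4, 2^16 ≡ 4² = 16. So 2^16 ≡ 16 (mod 21).
φ(5): Repeated squaring mod 21: 5^1 ≡ 5, 5^2 ≡ 5² = 25 ≡ 4, 5^4 ≡ 4² = 16, 5^8 ≡ 16² = 256 ≡ 4, 5^16 ≡ 4² = 16. So 5^16 ≡ 16 (mod 21).
So φ(2) = φ(5) = 16 while 2 ≠ 5, so φ is not injective.
Since φ is not injective, we determine |image(φ)|. Computing x^16 mod 21 for each x (by repeated squaring, reducing mod 21 at every step), the values φ(0), φ(1), …, φ(20) are: 0, 1, 16, 18, 4, 16, 15, 7, 1, 9, 4, 4, 9, 1, 7, 15, 16, 4, 18, 16, 1.
The distinct values are {0, 1, 4, 7, 9, 15, 16, 18}; there are 8 of them.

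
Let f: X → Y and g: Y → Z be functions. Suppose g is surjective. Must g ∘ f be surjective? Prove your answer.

not surjective

No. Take X = {1}, Y = Z = {1, 2, 3, 4}, f(1) = 1, and g = identity (surjective).
Then (g ∘ f)(1) = 1, and 4 ∈ Z has no preimage under g ∘ f, so g ∘ f is not surjective.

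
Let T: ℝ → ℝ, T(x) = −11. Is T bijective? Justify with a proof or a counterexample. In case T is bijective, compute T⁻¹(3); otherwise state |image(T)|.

Recall that T is injective when T(a) = T(b) forces a = b.
T(0) = −11 = T(1) with 0 ≠ 1, so T is not injective, hence not bijective.
Since T is not bijective, we state |image(T)|: the image of T is {−11}, which has 1 element.

1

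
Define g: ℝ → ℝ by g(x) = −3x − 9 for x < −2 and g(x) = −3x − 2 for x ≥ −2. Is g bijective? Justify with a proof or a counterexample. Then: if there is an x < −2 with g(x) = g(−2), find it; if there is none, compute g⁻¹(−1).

Both pieces are strictly decreasing (slopes −3 and −3), so each is injective on its own interval.
The left piece maps (−∞, −2) onto (−3, ∞); the right piece maps [−2, ∞) onto (−∞, 4].
These images overlap. In particular g(−2) = 4 (right piece), and solving −3x − 9 = 4 on the left piece gives x = −13/3 < −2.
So g(−13/3) = g(−2) with −13/3 ≠ −2, and g is not injective, hence not bijective. This x = −13/3 is the requested value below −2.

-13/3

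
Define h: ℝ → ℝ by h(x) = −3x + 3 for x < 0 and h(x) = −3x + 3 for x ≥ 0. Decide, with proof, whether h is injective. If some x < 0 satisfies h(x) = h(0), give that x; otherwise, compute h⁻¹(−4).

Both pieces are strictly decreasing (slopes −3 and −3), so each is injective on its own interval.
The left piece maps (−∞, 0) onto (3, ∞); the right piece maps [0, ∞) onto (−∞, 3].
These images are disjoint, so no value is attained by both pieces. Therefore h is injective.
Because the two images are disjoint, no x < 0 has h(x) = h(0), so we compute h⁻¹(−4): −4 lies in (−∞, 3], so solve −3x + 3 = −4: x = (−4 − 3)/(−3) = 7/3.

7/3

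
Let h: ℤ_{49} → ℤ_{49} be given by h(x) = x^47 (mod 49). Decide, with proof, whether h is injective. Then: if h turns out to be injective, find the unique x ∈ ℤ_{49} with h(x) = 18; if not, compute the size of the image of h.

43

h(0) = 0^47 = 0.
h(7): Repeated squaring mod 49: 7^1 ≡ 7, 7^2 ≡ 7² = 49 ≡ 0, 7^4 ≡ 0² = 0, 7^8 ≡ 0² = 0, 7^16 ≡ 0² = 0, 7^32 ≡ 0² = 0. Since 47 = 32 + 8 + 4 + 2 + 1, 7^47 ≡ 0·0·0·0·7: 0·0 = 0, then 0·0 = 0, then 0·0 = 0, then 0·7 = 0. So 7^47 ≡ 0 (mod 49).
So h(0) = h(7) = 0 while 0 ≠ 7, therefore h is not injective.
Since h is not injective, we determine |image(h)|. Computing x^47 mod 49 for each x (by repeated squaring, reducing mod 49 at every step), the values h(0), h(1), …, h(48) are: 0, 1, 32, 47, 44, 38, 34, 0, 36, 4, 40, 37, 10, 20, 0, 22, 25, 33, 30, 31, 6, 0, 8, 46, 26, 23, 3, 41, 0, 43, 18, 19, 16, 24, 27, 0, 29, 39, 12, 9, 45, 13, 0, 15, 11, 5, 2, 17, 48.
The distinct values are {0, 1, 2, 3, 4, 5, 6, 8, 9, 10, 11, 12, 13, 15, 16, 17, 18, 19, 20, 22, 23, 24, 25, 26, 27, 29, 30, 31, 32, 33, 34, 36, 37, 38, 39, 40, 41, 43, 44, 45, 46, 47, 48}; there are 43 of them.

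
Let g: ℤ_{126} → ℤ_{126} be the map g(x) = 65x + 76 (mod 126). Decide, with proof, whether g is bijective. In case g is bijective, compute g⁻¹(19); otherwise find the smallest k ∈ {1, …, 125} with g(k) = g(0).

3

If g(x_1) = g(x_2), then 65x_1 ≡ 65x_2 (mod 126). Because gcd(65, 126) = 1, we may cancel 65 to get x_1 ≡ x_2 (mod 126).
We now compute 65⁻¹ mod 126 explicitly. Euclid's algorithm: 126 = 1·65 + 61, 65 = 1·61 + 4, 61 = 15·4 + 1; back-substituting gives 1 = 95·65 − 49·126, so 65⁻¹ ≡ 95 (mod 126).
For any y ∈ ℤ_{126}, x = 95(y − 76) mod 126 satisfies g(x) = 65·95(y − 76) + 76 ≡ y (since 65·95 ≡ 1 mod 126). So every y has a preimage.
Thus g is bijective.
Since g is bijective, we find g⁻¹(19): we need 65x ≡ 19 − 76 ≡ 69 (mod 126). Using 65⁻¹ = 95: x ≡ 95·69 = 6555 = 52·126 + 3, so x = 3.
Check: g(3) = 65·3 + 76 = 271 = 2·126 + 19 ≡ 19 (mod 126).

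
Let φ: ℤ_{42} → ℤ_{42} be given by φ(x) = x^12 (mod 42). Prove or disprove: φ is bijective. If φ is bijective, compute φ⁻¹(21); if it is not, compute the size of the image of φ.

8

φ(2): Repeated squaring mod 42: 2^1 ≡ 2, 2^2 ≡ 2² = 4, 2^4 ≡ 4² = 16, 2^8 ≡ 16² = 256 ≡ 4. Since 12 = 8 + 4, 2^12 ≡ 4·16: 4·16 = 64 ≡ 22. So 2^12 ≡ 22 (mod 42).
φ(4): Repeated squaring mod 42: 4^1 ≡ 4, 4^2 ≡ 4² = 16, 4^4 ≡ 16² = 256 ≡ 4, 4^8 ≡ 4² = 16. Since 12 = 8 + 4, 4^12 ≡ 16·4: 16·4 = 64 ≡ 22. So 4^12 ≡ 22 (mod 42).
So φ(2) = φ(4) = 22 while 2 ≠ 4, therefore φ is not injective, hence not bijective.
Since φ is not bijective, we determine |image(φ)|. Computing x^12 mod 42 for each x (by repeated squaring, reducing mod 42 at every step), the values φ(0), φ(1), …, φ(41) are: 0, 1, 22, 15, 22, 1, 36, 7, 22, 15, 22, 1, 36, 1, 28, 15, 22, 1, 36, 1, 22, 21, 22, 1, 36, 1, 22, 15, 28, 1, 36, 1, 22, 15, 22, 7, 36, 1, 22, 15, 22, 1.
The distinct values are {0, 1, 7, 15, 21, 22, 28, 36}; there are 8 of them.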